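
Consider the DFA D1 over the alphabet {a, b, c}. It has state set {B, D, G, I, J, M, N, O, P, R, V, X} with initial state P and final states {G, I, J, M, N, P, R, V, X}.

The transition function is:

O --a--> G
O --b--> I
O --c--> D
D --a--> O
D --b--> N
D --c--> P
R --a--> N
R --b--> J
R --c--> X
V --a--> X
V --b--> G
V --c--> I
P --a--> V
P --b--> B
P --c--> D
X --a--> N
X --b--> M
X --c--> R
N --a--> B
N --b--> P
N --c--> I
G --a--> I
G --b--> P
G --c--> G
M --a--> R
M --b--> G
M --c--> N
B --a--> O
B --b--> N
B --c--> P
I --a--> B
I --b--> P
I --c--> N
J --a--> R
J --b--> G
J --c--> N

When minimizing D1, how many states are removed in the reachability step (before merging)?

Every one of the 12 states is reachable from P.

0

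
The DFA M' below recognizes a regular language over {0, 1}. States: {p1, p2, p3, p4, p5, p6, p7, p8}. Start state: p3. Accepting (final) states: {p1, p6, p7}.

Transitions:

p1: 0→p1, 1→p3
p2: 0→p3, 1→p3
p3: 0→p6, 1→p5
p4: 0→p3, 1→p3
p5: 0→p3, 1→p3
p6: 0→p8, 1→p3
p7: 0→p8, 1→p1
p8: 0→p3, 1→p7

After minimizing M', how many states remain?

6

States {p2,p4} cannot be reached from the start state, so discard them.
Initial partition by acceptance: {p1,p6,p7} | {p3,p5,p8}.
Split {p1,p6,p7} by δ(·,0) → {p6,p7} and {p1}.
Refine {p6,p7} on symbol 1: members go to different blocks, giving {p6} and {p7}.
Split {p3,p5,p8} by δ(·,0) → {p5,p8} and {p3}.
Split {p5,p8} by δ(·,1) → {p5} and {p8}.
No further refinement is possible. Final partition (6 blocks): {p6} | {p5} | {p1} | {p7} | {p3} | {p8}.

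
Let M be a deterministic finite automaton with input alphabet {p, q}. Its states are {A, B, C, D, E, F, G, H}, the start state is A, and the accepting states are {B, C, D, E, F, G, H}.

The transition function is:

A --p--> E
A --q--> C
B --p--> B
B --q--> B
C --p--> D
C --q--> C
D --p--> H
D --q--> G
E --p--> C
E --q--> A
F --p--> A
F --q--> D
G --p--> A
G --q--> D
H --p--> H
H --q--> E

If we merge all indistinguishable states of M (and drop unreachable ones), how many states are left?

First remove the unreachable states {B,F}; 6 states remain.
P0 = {C,D,E,G,H} | {A}.
On input p, block {C,D,E,G,H} splits into {C,D,E,H} and {G}.
Refine {C,D,E,H} on symbol q: members go to different blocks, giving {C,H} and {D} and {E}.
Split {C,H} by δ(·,p) → {C} and {H}.
Stable partition: {C} | {A} | {G} | {D} | {E} | {H} — 6 equivalence classes.

6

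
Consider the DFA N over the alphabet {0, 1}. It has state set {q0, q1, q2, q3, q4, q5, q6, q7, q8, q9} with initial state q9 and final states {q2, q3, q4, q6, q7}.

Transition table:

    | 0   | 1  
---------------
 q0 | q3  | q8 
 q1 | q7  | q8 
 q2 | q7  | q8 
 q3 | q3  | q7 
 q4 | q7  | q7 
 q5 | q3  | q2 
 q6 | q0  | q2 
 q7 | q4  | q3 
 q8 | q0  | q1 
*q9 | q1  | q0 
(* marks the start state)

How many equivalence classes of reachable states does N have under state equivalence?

Reachable states from the start: {q0,q1,q3,q4,q7,q8,q9}. Unreachable: {q2,q5,q6} — drop them.
Start with accepting vs non-accepting: {q3,q4,q7} | {q0,q1,q8,q9}.
Refine {q0,q1,q8,q9} on symbol 0: members go to different blocks, giving {q0,q1} and {q8,q9}.
No further refinement is possible. Final partition (3 blocks): {q3,q4,q7} | {q0,q1} | {q8,q9}.

3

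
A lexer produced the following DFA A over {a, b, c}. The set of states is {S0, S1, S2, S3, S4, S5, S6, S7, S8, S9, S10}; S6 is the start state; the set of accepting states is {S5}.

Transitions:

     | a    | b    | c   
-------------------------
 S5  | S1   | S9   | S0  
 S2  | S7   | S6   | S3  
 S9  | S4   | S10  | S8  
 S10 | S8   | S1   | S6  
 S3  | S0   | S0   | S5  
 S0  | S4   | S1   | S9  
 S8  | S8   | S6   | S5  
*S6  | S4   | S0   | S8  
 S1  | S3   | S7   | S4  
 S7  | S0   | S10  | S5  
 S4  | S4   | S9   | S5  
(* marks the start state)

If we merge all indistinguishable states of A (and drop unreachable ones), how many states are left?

States {S2} cannot be reached from the start state, so discard them.
P0 = {S5} | {S0,S1,S3,S4,S6,S7,S8,S9,S10}.
On input c, block {S0,S1,S3,S4,S6,S7,S8,S9,S10} splits into {S0,S1,S6,S9,S10} and {S3,S4,S7,S8}.
On input b, block {S0,S1,S6,S9,S10} splits into {S0,S6,S9,S10} and {S1}.
On input b, block {S0,S6,S9,S10} splits into {S0,S10} and {S6,S9}.
Refine {S3,S4,S7,S8} on symbol a: members go to different blocks, giving {S3,S7} and {S4,S8}.
No further refinement is possible. Final partition (6 blocks): {S5} | {S0,S10} | {S3,S7} | {S1} | {S6,S9} | {S4,S8}.

6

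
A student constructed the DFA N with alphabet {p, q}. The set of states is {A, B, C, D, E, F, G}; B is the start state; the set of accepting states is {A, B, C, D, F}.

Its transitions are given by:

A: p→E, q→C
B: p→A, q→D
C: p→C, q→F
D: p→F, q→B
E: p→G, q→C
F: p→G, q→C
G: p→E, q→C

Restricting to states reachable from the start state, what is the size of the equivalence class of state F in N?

Start with accepting vs non-accepting: {A,B,C,D,F} | {E,G}.
Refine {A,B,C,D,F} on symbol p: members go to different blocks, giving {B,C,D} and {A,F}.
On input p, block {B,C,D} splits into {B,D} and {C}.
No further refinement is possible. Final partition (4 blocks): {B,D} | {E,G} | {A,F} | {C}.
The equivalence class containing F is {A,F}, of size 2.

2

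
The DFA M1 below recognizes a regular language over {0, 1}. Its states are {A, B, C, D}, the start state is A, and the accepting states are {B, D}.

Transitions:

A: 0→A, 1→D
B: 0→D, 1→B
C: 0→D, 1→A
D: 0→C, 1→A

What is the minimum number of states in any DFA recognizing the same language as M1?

States {B} cannot be reached from the start state, so discard them.
P0 = {D} | {A,C}.
Split {A,C} by δ(·,0) → {A} and {C}.
No further refinement is possible. Final partition (3 blocks): {D} | {A} | {C}.

3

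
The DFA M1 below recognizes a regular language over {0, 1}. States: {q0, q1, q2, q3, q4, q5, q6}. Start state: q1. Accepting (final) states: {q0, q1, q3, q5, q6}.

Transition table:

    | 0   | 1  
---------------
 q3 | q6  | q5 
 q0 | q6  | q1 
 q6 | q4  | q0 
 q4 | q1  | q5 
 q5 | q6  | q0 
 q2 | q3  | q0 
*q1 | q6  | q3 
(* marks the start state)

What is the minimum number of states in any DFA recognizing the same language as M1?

3

States {q2} cannot be reached from the start state, so discard them.
Initial partition by acceptance: {q0,q1,q3,q5,q6} | {q4}.
On input 0, block {q0,q1,q3,q5,q6} splits into {q0,q1,q3,q5} and {q6}.
No further refinement is possible. Final partition (3 blocks): {q0,q1,q3,q5} | {q4} | {q6}.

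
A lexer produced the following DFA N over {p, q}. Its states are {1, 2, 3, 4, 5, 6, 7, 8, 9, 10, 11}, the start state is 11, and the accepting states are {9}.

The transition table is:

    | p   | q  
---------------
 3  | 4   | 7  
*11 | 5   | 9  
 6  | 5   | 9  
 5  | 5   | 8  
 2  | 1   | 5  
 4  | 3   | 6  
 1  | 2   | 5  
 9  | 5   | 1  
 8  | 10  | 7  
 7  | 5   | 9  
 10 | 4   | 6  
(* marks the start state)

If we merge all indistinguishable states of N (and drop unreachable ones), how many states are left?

Every state is reachable, so we keep all 11.
P0 = {9} | {1,2,3,4,5,6,7,8,10,11}.
Refine {1,2,3,4,5,6,7,8,10,11} on symbol q: members go to different blocks, giving {1,2,3,4,5,8,10} and {6,7,11}.
Split {1,2,3,4,5,8,10} by δ(·,q) → {3,4,8,10} and {1,2,5}.
Refine {1,2,5} on symbol q: members go to different blocks, giving {1,2} and {5}.
Stable partition: {9} | {3,4,8,10} | {6,7,11} | {1,2} | {5} — 5 equivalence classes.

5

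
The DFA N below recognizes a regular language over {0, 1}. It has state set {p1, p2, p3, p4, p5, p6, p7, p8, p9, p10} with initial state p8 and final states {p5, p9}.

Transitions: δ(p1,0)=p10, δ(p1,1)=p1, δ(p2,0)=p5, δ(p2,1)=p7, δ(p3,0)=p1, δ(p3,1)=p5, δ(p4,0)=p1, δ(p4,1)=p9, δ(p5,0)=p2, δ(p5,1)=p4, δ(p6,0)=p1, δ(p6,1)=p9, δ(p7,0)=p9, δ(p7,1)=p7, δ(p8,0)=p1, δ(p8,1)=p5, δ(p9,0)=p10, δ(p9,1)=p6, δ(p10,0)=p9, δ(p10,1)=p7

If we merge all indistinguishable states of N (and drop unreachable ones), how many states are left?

States {p3} cannot be reached from the start state, so discard them.
P0 = {p5,p9} | {p1,p2,p4,p6,p7,p8,p10}.
Split {p1,p2,p4,p6,p7,p8,p10} by δ(·,0) → {p1,p4,p6,p8} and {p2,p7,p10}.
Refine {p1,p4,p6,p8} on symbol 0: members go to different blocks, giving {p4,p6,p8} and {p1}.
No further refinement is possible. Final partition (4 blocks): {p5,p9} | {p4,p6,p8} | {p2,p7,p10} | {p1}.

4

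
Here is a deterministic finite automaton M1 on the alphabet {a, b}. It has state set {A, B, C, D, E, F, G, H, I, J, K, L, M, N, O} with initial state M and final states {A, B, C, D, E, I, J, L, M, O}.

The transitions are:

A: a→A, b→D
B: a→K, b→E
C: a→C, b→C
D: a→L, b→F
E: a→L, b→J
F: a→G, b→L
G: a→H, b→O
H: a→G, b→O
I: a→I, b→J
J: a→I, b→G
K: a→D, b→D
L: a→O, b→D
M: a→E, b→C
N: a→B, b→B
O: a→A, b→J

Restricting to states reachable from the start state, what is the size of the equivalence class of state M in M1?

First remove the unreachable states {B,K,N}; 12 states remain.
Start with accepting vs non-accepting: {A,C,D,E,I,J,L,M,O} | {F,G,H}.
On input b, block {A,C,D,E,I,J,L,M,O} splits into {A,C,E,I,L,M,O} and {D,J}.
Split {A,C,E,I,L,M,O} by δ(·,b) → {A,E,I,L,O} and {C,M}.
On input a, block {C,M} splits into {C} and {M}.
The partition is now stable with 5 blocks: {A,E,I,L,O} | {F,G,H} | {D,J} | {C} | {M}.
State M belongs to the block {M}, which has 1 states.

1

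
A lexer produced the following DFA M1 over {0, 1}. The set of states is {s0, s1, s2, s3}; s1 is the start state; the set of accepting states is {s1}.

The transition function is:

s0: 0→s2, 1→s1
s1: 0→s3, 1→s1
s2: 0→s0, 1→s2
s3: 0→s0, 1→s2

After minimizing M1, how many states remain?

Every state is reachable, so we keep all 4.
Start with accepting vs non-accepting: {s1} | {s0,s2,s3}.
Refine {s0,s2,s3} on symbol 1: members go to different blocks, giving {s2,s3} and {s0}.
No further refinement is possible. Final partition (3 blocks): {s1} | {s2,s3} | {s0}.

3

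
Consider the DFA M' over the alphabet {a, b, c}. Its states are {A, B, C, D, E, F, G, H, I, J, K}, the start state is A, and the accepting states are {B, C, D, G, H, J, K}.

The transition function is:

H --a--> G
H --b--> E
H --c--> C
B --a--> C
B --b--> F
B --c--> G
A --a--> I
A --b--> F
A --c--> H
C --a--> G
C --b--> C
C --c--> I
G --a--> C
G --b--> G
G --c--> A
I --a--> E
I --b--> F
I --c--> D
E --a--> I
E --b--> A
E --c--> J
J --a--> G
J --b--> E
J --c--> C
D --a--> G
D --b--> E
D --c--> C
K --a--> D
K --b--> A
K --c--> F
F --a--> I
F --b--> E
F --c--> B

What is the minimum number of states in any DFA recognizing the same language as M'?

Reachable states from the start: {A,B,C,D,E,F,G,H,I,J}. Unreachable: {K} — drop them.
Start with accepting vs non-accepting: {B,C,D,G,H,J} | {A,E,F,I}.
On input b, block {B,C,D,G,H,J} splits into {B,D,H,J} and {C,G}.
The partition is now stable with 3 blocks: {B,D,H,J} | {A,E,F,I} | {C,G}.

3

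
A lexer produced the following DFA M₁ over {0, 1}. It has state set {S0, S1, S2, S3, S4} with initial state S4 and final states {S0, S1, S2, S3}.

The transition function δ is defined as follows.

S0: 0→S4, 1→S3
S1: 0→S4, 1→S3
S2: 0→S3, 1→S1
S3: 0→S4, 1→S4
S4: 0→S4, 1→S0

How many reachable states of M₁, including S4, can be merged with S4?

1

States {S1,S2} cannot be reached from the start state, so discard them.
Start with accepting vs non-accepting: {S0,S3} | {S4}.
Split {S0,S3} by δ(·,1) → {S0} and {S3}.
Stable partition: {S0} | {S4} | {S3} — 3 equivalence classes.
The equivalence class containing S4 is {S4}, of size 1.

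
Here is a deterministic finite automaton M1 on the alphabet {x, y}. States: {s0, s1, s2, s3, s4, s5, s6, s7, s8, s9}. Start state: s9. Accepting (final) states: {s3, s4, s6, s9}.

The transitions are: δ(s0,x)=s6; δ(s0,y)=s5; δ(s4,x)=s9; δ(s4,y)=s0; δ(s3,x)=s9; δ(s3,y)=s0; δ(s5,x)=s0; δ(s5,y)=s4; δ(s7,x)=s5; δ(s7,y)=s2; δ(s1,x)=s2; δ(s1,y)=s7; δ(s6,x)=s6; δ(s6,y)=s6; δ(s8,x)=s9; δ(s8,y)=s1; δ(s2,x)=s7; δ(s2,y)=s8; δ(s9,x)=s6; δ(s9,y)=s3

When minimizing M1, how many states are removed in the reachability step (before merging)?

BFS from s9 reaches {s0, s3, s4, s5, s6, s9}; the 4 state(s) s1, s2, s7, s8 are never visited.

4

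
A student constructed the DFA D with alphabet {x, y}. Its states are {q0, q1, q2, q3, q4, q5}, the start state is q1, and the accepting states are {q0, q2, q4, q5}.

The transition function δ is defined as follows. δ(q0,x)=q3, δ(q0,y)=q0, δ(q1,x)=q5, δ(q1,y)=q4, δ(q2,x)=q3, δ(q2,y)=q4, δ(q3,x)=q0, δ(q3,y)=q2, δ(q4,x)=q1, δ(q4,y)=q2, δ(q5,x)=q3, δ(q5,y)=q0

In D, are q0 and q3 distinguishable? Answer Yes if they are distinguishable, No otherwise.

Initial partition by acceptance: {q0,q2,q4,q5} | {q1,q3}.
Stable partition: {q0,q2,q4,q5} | {q1,q3} — 2 equivalence classes.
q0 and q3 end up in different blocks, so they are distinguishable. For instance, the string 'ε' is accepted from only q0.

Yes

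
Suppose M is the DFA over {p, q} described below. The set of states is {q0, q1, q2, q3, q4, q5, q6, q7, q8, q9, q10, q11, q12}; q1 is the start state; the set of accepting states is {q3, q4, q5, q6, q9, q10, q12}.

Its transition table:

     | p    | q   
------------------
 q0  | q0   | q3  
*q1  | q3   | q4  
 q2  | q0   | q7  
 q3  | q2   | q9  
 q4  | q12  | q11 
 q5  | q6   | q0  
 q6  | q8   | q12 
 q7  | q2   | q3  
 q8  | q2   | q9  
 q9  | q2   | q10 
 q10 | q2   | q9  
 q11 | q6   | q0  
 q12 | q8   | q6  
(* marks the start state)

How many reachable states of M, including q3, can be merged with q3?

3

States {q5} cannot be reached from the start state, so discard them.
Start with accepting vs non-accepting: {q3,q4,q6,q9,q10,q12} | {q0,q1,q2,q7,q8,q11}.
On input p, block {q3,q4,q6,q9,q10,q12} splits into {q3,q6,q9,q10,q12} and {q4}.
Refine {q0,q1,q2,q7,q8,q11} on symbol p: members go to different blocks, giving {q0,q2,q7,q8} and {q1,q11}.
On input q, block {q0,q2,q7,q8} splits into {q0,q7,q8} and {q2}.
Refine {q3,q6,q9,q10,q12} on symbol p: members go to different blocks, giving {q3,q9,q10} and {q6,q12}.
Refine {q0,q7,q8} on symbol p: members go to different blocks, giving {q7,q8} and {q0}.
Split {q1,q11} by δ(·,p) → {q1} and {q11}.
No further refinement is possible. Final partition (8 blocks): {q3,q9,q10} | {q7,q8} | {q4} | {q1} | {q2} | {q6,q12} | {q0} | {q11}.
The equivalence class containing q3 is {q3,q9,q10}, of size 3.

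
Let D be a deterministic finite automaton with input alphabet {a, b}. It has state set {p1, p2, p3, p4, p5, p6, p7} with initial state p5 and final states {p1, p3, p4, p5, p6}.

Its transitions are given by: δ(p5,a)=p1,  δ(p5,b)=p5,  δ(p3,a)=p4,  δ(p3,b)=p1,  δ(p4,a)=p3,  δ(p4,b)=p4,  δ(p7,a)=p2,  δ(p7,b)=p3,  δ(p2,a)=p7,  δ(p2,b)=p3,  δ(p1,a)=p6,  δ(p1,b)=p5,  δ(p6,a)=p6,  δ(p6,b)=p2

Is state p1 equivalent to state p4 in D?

Initial partition by acceptance: {p1,p3,p4,p5,p6} | {p2,p7}.
On input b, block {p1,p3,p4,p5,p6} splits into {p1,p3,p4,p5} and {p6}.
On input a, block {p1,p3,p4,p5} splits into {p3,p4,p5} and {p1}.
Refine {p3,p4,p5} on symbol a: members go to different blocks, giving {p3,p4} and {p5}.
Refine {p3,p4} on symbol b: members go to different blocks, giving {p3} and {p4}.
No further refinement is possible. Final partition (6 blocks): {p3} | {p2,p7} | {p6} | {p1} | {p5} | {p4}.
p1 and p4 end up in different blocks, so they are distinguishable. For instance, the string 'ab' is accepted from only p4.

No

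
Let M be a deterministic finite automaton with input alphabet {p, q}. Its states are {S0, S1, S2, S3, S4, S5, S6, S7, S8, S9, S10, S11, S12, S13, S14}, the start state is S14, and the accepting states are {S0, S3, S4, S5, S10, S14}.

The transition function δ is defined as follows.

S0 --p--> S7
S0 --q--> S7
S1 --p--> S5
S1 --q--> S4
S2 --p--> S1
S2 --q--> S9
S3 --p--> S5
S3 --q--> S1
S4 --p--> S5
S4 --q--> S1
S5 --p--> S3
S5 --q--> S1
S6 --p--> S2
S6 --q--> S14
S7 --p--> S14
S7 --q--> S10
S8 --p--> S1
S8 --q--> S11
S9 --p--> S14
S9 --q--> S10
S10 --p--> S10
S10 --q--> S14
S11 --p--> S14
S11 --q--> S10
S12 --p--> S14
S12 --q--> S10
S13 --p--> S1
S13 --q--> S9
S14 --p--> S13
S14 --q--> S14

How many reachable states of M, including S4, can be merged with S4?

3

Reachable states from the start: {S1,S3,S4,S5,S9,S10,S13,S14}. Unreachable: {S0,S2,S6,S7,S8,S11,S12} — drop them.
P0 = {S3,S4,S5,S10,S14} | {S1,S9,S13}.
Split {S3,S4,S5,S10,S14} by δ(·,p) → {S3,S4,S5,S10} and {S14}.
Split {S3,S4,S5,S10} by δ(·,q) → {S3,S4,S5} and {S10}.
Refine {S1,S9,S13} on symbol p: members go to different blocks, giving {S1} and {S9} and {S13}.
No further refinement is possible. Final partition (6 blocks): {S3,S4,S5} | {S1} | {S14} | {S10} | {S9} | {S13}.
The equivalence class containing S4 is {S3,S4,S5}, of size 3.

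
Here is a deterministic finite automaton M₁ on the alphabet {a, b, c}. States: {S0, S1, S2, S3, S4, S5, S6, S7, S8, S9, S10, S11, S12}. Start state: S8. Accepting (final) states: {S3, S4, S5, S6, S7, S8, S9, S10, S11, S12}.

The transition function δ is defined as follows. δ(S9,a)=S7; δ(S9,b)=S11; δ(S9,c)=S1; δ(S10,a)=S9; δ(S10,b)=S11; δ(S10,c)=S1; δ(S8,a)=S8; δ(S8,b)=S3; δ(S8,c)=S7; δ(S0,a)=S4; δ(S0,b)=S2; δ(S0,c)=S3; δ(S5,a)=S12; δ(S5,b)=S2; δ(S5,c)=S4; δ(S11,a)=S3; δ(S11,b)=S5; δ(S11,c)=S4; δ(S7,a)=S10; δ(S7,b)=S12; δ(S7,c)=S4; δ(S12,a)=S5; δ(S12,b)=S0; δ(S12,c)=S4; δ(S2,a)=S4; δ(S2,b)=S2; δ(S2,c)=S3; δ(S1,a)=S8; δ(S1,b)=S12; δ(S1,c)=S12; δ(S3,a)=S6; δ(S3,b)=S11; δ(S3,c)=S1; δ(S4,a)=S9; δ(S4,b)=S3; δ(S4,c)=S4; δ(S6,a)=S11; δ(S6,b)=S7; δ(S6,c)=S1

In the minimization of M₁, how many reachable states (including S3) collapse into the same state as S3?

Every state is reachable, so we keep all 13.
Initial partition by acceptance: {S3,S4,S5,S6,S7,S8,S9,S10,S11,S12} | {S0,S1,S2}.
On input b, block {S3,S4,S5,S6,S7,S8,S9,S10,S11,S12} splits into {S3,S4,S6,S7,S8,S9,S10,S11} and {S5,S12}.
Refine {S3,S4,S6,S7,S8,S9,S10,S11} on symbol b: members go to different blocks, giving {S3,S4,S6,S8,S9,S10} and {S7,S11}.
On input a, block {S3,S4,S6,S8,S9,S10} splits into {S3,S4,S8,S10} and {S6,S9}.
On input a, block {S3,S4,S8,S10} splits into {S3,S4,S10} and {S8}.
Split {S3,S4,S10} by δ(·,b) → {S3,S10} and {S4}.
On input a, block {S0,S1,S2} splits into {S0,S2} and {S1}.
The partition is now stable with 8 blocks: {S3,S10} | {S0,S2} | {S5,S12} | {S7,S11} | {S6,S9} | {S8} | {S4} | {S1}.
State S3 belongs to the block {S3,S10}, which has 2 states.

2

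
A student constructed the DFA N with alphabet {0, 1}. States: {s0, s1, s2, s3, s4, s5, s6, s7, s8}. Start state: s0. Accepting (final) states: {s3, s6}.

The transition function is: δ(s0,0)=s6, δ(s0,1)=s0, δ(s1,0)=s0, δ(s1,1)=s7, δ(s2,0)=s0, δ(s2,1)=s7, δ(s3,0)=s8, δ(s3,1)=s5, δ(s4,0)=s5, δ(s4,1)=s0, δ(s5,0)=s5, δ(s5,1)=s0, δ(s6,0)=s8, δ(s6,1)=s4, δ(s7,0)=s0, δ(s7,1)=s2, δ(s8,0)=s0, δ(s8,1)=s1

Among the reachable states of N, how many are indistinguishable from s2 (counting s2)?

4

Reachable states from the start: {s0,s1,s2,s4,s5,s6,s7,s8}. Unreachable: {s3} — drop them.
Start with accepting vs non-accepting: {s6} | {s0,s1,s2,s4,s5,s7,s8}.
Refine {s0,s1,s2,s4,s5,s7,s8} on symbol 0: members go to different blocks, giving {s1,s2,s4,s5,s7,s8} and {s0}.
Refine {s1,s2,s4,s5,s7,s8} on symbol 0: members go to different blocks, giving {s1,s2,s7,s8} and {s4,s5}.
The partition is now stable with 4 blocks: {s6} | {s1,s2,s7,s8} | {s0} | {s4,s5}.
The equivalence class containing s2 is {s1,s2,s7,s8}, of size 4.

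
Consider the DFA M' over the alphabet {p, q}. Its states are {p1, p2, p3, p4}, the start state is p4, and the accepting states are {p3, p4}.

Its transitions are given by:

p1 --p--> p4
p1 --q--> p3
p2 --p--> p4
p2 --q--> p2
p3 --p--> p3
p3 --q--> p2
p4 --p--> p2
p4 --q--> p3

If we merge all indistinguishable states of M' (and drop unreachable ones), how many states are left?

3

First remove the unreachable states {p1}; 3 states remain.
P0 = {p3,p4} | {p2}.
On input p, block {p3,p4} splits into {p3} and {p4}.
The partition is now stable with 3 blocks: {p3} | {p2} | {p4}.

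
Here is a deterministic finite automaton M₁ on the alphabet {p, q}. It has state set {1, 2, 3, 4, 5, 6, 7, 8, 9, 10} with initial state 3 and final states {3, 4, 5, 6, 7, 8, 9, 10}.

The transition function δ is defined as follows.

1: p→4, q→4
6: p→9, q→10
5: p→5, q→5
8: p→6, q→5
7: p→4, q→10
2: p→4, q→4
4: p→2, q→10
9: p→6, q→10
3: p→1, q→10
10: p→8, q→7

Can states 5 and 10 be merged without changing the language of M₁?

P0 = {3,4,5,6,7,8,9,10} | {1,2}.
On input p, block {3,4,5,6,7,8,9,10} splits into {5,6,7,8,9,10} and {3,4}.
On input p, block {5,6,7,8,9,10} splits into {5,6,8,9,10} and {7}.
On input q, block {5,6,8,9,10} splits into {5,6,8,9} and {10}.
Split {5,6,8,9} by δ(·,q) → {5,8} and {6,9}.
Refine {5,8} on symbol p: members go to different blocks, giving {5} and {8}.
Stable partition: {5} | {1,2} | {3,4} | {7} | {10} | {6,9} | {8} — 7 equivalence classes.
5 and 10 end up in different blocks, so they are distinguishable. For instance, the string 'qpp' is accepted from only 5.

No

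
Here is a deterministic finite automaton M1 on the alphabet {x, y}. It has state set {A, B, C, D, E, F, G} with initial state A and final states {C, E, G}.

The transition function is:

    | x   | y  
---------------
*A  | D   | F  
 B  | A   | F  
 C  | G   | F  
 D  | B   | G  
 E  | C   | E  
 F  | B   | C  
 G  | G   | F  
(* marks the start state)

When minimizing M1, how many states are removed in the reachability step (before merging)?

No path from A leads to E; the other 6 states are all reachable.

1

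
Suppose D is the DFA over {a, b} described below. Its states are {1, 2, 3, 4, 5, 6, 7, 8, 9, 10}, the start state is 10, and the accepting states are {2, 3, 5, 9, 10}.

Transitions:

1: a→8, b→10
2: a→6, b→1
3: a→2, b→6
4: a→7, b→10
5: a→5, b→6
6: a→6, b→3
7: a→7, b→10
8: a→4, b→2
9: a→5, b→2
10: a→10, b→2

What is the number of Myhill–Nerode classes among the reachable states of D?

States {5,9} cannot be reached from the start state, so discard them.
Start with accepting vs non-accepting: {2,3,10} | {1,4,6,7,8}.
On input a, block {2,3,10} splits into {3,10} and {2}.
On input a, block {3,10} splits into {3} and {10}.
On input b, block {1,4,6,7,8} splits into {1,4,7} and {6} and {8}.
On input a, block {1,4,7} splits into {4,7} and {1}.
No further refinement is possible. Final partition (7 blocks): {3} | {4,7} | {2} | {10} | {6} | {8} | {1}.

7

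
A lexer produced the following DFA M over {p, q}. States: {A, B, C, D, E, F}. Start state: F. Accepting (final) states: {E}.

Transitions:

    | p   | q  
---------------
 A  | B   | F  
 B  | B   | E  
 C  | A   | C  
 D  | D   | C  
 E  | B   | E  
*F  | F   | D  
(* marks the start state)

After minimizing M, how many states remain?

Initial partition by acceptance: {E} | {A,B,C,D,F}.
On input q, block {A,B,C,D,F} splits into {A,C,D,F} and {B}.
Split {A,C,D,F} by δ(·,p) → {C,D,F} and {A}.
On input p, block {C,D,F} splits into {D,F} and {C}.
Split {D,F} by δ(·,q) → {D} and {F}.
The partition is now stable with 6 blocks: {E} | {D} | {B} | {A} | {C} | {F}.

6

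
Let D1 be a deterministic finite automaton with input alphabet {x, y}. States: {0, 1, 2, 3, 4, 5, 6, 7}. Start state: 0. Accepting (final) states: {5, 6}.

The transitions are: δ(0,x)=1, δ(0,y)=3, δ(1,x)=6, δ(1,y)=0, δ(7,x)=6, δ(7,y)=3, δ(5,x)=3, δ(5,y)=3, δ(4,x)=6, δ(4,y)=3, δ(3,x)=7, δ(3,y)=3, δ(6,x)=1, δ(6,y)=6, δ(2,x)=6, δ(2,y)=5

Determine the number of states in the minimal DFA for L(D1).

Reachable states from the start: {0,1,3,6,7}. Unreachable: {2,4,5} — drop them.
Start with accepting vs non-accepting: {6} | {0,1,3,7}.
Split {0,1,3,7} by δ(·,x) → {0,3} and {1,7}.
No further refinement is possible. Final partition (3 blocks): {6} | {0,3} | {1,7}.

3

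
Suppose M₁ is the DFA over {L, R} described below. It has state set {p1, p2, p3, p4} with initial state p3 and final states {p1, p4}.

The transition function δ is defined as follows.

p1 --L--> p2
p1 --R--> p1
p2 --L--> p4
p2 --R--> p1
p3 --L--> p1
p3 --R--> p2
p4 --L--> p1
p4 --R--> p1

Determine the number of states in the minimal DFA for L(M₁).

4

All states are reachable from the start state.
Start with accepting vs non-accepting: {p1,p4} | {p2,p3}.
Refine {p1,p4} on symbol L: members go to different blocks, giving {p1} and {p4}.
On input L, block {p2,p3} splits into {p2} and {p3}.
Stable partition: {p1} | {p2} | {p4} | {p3} — 4 equivalence classes.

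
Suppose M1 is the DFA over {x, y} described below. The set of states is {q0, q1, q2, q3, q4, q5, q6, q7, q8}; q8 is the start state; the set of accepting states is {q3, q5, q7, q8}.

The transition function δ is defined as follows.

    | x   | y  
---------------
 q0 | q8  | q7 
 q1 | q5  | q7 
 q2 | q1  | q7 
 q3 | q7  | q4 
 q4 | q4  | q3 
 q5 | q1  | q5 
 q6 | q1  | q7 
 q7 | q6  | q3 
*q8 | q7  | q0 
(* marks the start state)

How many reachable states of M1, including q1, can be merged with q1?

States {q2} cannot be reached from the start state, so discard them.
Initial partition by acceptance: {q3,q5,q7,q8} | {q0,q1,q4,q6}.
Refine {q3,q5,q7,q8} on symbol x: members go to different blocks, giving {q3,q8} and {q5,q7}.
Refine {q0,q1,q4,q6} on symbol x: members go to different blocks, giving {q4,q6} and {q0} and {q1}.
Split {q3,q8} by δ(·,y) → {q3} and {q8}.
On input x, block {q4,q6} splits into {q4} and {q6}.
On input x, block {q5,q7} splits into {q5} and {q7}.
Stable partition: {q3} | {q4} | {q5} | {q0} | {q1} | {q8} | {q6} | {q7} — 8 equivalence classes.
State q1 belongs to the block {q1}, which has 1 states.

1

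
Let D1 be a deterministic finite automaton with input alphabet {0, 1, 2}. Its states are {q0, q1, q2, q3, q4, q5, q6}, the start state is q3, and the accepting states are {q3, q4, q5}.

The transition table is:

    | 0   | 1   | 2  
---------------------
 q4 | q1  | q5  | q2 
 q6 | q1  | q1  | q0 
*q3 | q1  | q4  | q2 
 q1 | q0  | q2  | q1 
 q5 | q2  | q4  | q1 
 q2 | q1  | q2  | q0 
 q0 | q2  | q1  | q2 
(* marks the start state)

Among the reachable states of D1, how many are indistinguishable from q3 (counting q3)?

Reachable states from the start: {q0,q1,q2,q3,q4,q5}. Unreachable: {q6} — drop them.
Start with accepting vs non-accepting: {q3,q4,q5} | {q0,q1,q2}.
The partition is now stable with 2 blocks: {q3,q4,q5} | {q0,q1,q2}.
The equivalence class containing q3 is {q3,q4,q5}, of size 3.

3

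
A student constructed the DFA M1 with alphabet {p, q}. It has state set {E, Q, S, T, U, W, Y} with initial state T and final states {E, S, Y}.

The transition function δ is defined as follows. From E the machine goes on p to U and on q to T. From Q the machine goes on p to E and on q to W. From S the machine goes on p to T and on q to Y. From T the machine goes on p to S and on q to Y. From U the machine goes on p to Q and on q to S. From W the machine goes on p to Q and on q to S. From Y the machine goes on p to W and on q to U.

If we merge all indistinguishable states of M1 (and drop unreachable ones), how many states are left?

All states are reachable from the start state.
Start with accepting vs non-accepting: {E,S,Y} | {Q,T,U,W}.
Refine {E,S,Y} on symbol q: members go to different blocks, giving {E,Y} and {S}.
Split {Q,T,U,W} by δ(·,p) → {U,W} and {T} and {Q}.
On input q, block {E,Y} splits into {E} and {Y}.
The partition is now stable with 6 blocks: {E} | {U,W} | {S} | {T} | {Q} | {Y}.

6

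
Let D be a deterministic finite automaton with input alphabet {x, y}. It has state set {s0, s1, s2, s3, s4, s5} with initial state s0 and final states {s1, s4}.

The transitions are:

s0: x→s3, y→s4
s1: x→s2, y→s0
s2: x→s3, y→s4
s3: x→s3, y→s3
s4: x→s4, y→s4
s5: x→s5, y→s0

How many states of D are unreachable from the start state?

Starting at s0 and following transitions, the reachable set is {s0, s3, s4}. That leaves s1, s2, s5 unreachable — 3 in total.

3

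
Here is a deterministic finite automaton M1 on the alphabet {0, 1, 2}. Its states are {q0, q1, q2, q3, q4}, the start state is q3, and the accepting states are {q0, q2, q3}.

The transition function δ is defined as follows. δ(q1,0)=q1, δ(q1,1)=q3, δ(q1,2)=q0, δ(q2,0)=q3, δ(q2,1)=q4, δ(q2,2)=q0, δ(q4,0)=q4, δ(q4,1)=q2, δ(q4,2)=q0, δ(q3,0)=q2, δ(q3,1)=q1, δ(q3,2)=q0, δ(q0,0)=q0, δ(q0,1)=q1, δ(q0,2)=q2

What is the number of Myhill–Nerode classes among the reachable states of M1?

2

Every state is reachable, so we keep all 5.
P0 = {q0,q2,q3} | {q1,q4}.
The partition is now stable with 2 blocks: {q0,q2,q3} | {q1,q4}.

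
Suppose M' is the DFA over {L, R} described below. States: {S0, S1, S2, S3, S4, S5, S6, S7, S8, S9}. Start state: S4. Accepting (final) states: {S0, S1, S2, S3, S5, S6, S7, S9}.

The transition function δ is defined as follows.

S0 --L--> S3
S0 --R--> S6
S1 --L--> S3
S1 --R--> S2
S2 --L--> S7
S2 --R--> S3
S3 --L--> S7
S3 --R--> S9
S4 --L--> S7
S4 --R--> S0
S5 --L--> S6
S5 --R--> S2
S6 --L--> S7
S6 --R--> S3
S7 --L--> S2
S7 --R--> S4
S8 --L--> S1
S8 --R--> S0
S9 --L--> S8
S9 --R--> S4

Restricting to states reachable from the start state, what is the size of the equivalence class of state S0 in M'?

First remove the unreachable states {S5}; 9 states remain.
Start with accepting vs non-accepting: {S0,S1,S2,S3,S6,S7,S9} | {S4,S8}.
On input L, block {S0,S1,S2,S3,S6,S7,S9} splits into {S0,S1,S2,S3,S6,S7} and {S9}.
On input R, block {S0,S1,S2,S3,S6,S7} splits into {S0,S1,S2,S6} and {S3} and {S7}.
On input L, block {S0,S1,S2,S6} splits into {S0,S1} and {S2,S6}.
Split {S4,S8} by δ(·,L) → {S4} and {S8}.
No further refinement is possible. Final partition (7 blocks): {S0,S1} | {S4} | {S9} | {S3} | {S7} | {S2,S6} | {S8}.
State S0 belongs to the block {S0,S1}, which has 2 states.

2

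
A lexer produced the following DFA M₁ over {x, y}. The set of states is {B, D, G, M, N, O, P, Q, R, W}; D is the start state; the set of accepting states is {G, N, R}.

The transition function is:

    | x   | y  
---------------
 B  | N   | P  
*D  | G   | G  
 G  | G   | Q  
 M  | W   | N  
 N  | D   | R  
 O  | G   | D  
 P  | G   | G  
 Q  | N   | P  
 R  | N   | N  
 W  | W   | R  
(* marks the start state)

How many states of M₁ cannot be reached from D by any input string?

4

BFS from D reaches {D, G, N, P, Q, R}; the 4 state(s) B, M, O, W are never visited.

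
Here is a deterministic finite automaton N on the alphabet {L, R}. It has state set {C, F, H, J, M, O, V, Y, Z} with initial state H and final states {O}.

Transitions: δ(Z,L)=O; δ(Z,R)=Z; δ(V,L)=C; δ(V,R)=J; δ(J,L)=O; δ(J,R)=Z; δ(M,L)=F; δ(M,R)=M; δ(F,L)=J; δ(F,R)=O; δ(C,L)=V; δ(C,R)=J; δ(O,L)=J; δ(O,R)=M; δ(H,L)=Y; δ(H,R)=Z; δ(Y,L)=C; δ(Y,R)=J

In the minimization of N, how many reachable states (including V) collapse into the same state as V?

4

Every state is reachable, so we keep all 9.
P0 = {O} | {C,F,H,J,M,V,Y,Z}.
Refine {C,F,H,J,M,V,Y,Z} on symbol L: members go to different blocks, giving {C,F,H,M,V,Y} and {J,Z}.
Split {C,F,H,M,V,Y} by δ(·,L) → {C,H,M,V,Y} and {F}.
Refine {C,H,M,V,Y} on symbol L: members go to different blocks, giving {C,H,V,Y} and {M}.
No further refinement is possible. Final partition (5 blocks): {O} | {C,H,V,Y} | {J,Z} | {F} | {M}.
State V belongs to the block {C,H,V,Y}, which has 4 states.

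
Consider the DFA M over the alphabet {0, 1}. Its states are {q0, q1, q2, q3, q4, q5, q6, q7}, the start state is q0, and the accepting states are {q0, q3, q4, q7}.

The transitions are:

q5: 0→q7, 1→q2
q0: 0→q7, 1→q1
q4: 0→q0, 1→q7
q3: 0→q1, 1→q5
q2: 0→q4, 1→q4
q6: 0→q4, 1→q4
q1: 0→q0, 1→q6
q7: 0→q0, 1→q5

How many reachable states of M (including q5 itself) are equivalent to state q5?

Reachable states from the start: {q0,q1,q2,q4,q5,q6,q7}. Unreachable: {q3} — drop them.
Start with accepting vs non-accepting: {q0,q4,q7} | {q1,q2,q5,q6}.
Refine {q0,q4,q7} on symbol 1: members go to different blocks, giving {q0,q7} and {q4}.
Split {q1,q2,q5,q6} by δ(·,0) → {q1,q5} and {q2,q6}.
Stable partition: {q0,q7} | {q1,q5} | {q4} | {q2,q6} — 4 equivalence classes.
The equivalence class containing q5 is {q1,q5}, of size 2.

2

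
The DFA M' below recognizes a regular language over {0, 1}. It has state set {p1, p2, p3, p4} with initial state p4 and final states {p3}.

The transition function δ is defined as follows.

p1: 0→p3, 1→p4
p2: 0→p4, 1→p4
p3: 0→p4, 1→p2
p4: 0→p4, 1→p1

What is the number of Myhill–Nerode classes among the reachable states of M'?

4

Every state is reachable, so we keep all 4.
Start with accepting vs non-accepting: {p3} | {p1,p2,p4}.
Split {p1,p2,p4} by δ(·,0) → {p2,p4} and {p1}.
Refine {p2,p4} on symbol 1: members go to different blocks, giving {p2} and {p4}.
The partition is now stable with 4 blocks: {p3} | {p2} | {p1} | {p4}.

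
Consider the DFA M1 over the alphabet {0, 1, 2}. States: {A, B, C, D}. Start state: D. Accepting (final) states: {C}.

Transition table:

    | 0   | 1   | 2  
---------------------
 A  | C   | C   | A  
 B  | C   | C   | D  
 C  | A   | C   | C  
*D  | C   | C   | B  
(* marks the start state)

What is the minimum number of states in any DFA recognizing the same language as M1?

All states are reachable from the start state.
Initial partition by acceptance: {C} | {A,B,D}.
No further refinement is possible. Final partition (2 blocks): {C} | {A,B,D}.

2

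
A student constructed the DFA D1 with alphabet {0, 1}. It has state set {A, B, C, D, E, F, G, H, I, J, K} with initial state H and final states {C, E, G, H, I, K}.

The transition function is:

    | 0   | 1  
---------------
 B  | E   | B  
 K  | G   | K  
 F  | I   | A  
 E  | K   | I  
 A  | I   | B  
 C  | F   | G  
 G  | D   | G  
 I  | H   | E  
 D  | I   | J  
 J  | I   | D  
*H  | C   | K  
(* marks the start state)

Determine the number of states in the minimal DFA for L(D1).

4

All states are reachable from the start state.
Initial partition by acceptance: {C,E,G,H,I,K} | {A,B,D,F,J}.
On input 0, block {C,E,G,H,I,K} splits into {E,H,I,K} and {C,G}.
Refine {E,H,I,K} on symbol 0: members go to different blocks, giving {E,I} and {H,K}.
Stable partition: {E,I} | {A,B,D,F,J} | {C,G} | {H,K} — 4 equivalence classes.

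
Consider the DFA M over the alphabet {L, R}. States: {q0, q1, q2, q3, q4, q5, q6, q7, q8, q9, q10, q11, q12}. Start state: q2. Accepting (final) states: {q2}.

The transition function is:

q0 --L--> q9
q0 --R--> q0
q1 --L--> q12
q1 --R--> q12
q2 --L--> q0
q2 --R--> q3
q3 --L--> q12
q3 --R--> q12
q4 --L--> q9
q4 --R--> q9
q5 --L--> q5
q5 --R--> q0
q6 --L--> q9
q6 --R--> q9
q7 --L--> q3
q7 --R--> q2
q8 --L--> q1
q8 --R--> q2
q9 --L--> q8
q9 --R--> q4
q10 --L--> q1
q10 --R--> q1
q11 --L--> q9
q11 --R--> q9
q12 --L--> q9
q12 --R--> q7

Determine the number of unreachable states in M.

4

Starting at q2 and following transitions, the reachable set is {q0, q1, q2, q3, q4, q7, q8, q9, q12}. That leaves q5, q6, q10, q11 unreachable — 4 in total.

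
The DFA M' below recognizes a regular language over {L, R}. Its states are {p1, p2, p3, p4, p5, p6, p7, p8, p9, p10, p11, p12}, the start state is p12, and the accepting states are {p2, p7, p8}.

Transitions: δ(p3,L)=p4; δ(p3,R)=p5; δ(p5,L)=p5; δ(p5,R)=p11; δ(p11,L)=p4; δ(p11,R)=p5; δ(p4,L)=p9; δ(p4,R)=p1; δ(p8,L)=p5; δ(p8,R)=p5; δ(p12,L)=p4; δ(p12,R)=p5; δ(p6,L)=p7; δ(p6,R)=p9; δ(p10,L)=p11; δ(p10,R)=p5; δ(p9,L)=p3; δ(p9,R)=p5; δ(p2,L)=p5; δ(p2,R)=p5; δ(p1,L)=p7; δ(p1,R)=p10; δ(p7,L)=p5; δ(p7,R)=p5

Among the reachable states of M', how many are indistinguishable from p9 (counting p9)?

2

First remove the unreachable states {p2,p6,p8}; 9 states remain.
Start with accepting vs non-accepting: {p7} | {p1,p3,p4,p5,p9,p10,p11,p12}.
On input L, block {p1,p3,p4,p5,p9,p10,p11,p12} splits into {p3,p4,p5,p9,p10,p11,p12} and {p1}.
On input R, block {p3,p4,p5,p9,p10,p11,p12} splits into {p3,p5,p9,p10,p11,p12} and {p4}.
On input L, block {p3,p5,p9,p10,p11,p12} splits into {p3,p11,p12} and {p5,p9,p10}.
Split {p5,p9,p10} by δ(·,L) → {p9,p10} and {p5}.
Stable partition: {p7} | {p3,p11,p12} | {p1} | {p4} | {p9,p10} | {p5} — 6 equivalence classes.
The equivalence class containing p9 is {p9,p10}, of size 2.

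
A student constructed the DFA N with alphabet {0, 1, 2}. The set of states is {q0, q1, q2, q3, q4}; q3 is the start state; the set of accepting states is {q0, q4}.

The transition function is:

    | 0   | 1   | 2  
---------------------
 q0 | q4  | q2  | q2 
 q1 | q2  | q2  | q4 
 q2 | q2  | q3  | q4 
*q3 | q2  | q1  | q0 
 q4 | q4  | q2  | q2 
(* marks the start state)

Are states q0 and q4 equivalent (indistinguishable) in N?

P0 = {q0,q4} | {q1,q2,q3}.
Stable partition: {q0,q4} | {q1,q2,q3} — 2 equivalence classes.
q0 and q4 lie in the same block of the stable partition, so they are equivalent — no string distinguishes them.

Yes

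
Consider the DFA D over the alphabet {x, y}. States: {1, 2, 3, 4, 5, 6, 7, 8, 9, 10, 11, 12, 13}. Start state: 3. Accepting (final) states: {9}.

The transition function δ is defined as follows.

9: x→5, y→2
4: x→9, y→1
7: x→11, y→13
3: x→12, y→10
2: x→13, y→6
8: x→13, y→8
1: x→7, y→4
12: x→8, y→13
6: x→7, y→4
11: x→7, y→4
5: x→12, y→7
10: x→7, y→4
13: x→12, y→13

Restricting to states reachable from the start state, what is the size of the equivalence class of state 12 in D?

Every state is reachable, so we keep all 13.
Initial partition by acceptance: {9} | {1,2,3,4,5,6,7,8,10,11,12,13}.
On input x, block {1,2,3,4,5,6,7,8,10,11,12,13} splits into {1,2,3,5,6,7,8,10,11,12,13} and {4}.
Refine {1,2,3,5,6,7,8,10,11,12,13} on symbol y: members go to different blocks, giving {2,3,5,7,8,12,13} and {1,6,10,11}.
Split {2,3,5,7,8,12,13} by δ(·,x) → {2,3,5,8,12,13} and {7}.
Split {2,3,5,8,12,13} by δ(·,y) → {8,12,13} and {2,3} and {5}.
Stable partition: {9} | {8,12,13} | {4} | {1,6,10,11} | {7} | {2,3} | {5} — 7 equivalence classes.
The equivalence class containing 12 is {8,12,13}, of size 3.

3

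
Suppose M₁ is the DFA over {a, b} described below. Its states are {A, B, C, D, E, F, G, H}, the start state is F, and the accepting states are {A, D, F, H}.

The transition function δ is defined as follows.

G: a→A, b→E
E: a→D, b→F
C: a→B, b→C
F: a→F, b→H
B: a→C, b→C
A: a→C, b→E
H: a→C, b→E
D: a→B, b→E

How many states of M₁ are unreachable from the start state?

No path from F leads to A, G; the other 6 states are all reachable.

2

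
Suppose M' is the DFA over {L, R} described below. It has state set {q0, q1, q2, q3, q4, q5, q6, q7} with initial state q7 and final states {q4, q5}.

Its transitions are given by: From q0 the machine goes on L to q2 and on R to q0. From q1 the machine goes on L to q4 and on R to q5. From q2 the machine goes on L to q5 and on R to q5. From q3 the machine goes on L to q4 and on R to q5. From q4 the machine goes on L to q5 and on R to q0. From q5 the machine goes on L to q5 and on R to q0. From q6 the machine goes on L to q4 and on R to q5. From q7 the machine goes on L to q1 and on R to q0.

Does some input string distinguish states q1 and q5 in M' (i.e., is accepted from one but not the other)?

Yes

First remove the unreachable states {q3,q6}; 6 states remain.
Initial partition by acceptance: {q4,q5} | {q0,q1,q2,q7}.
On input L, block {q0,q1,q2,q7} splits into {q0,q7} and {q1,q2}.
Stable partition: {q4,q5} | {q0,q7} | {q1,q2} — 3 equivalence classes.
q1 and q5 end up in different blocks, so they are distinguishable. For instance, the string 'ε' is accepted from only q5.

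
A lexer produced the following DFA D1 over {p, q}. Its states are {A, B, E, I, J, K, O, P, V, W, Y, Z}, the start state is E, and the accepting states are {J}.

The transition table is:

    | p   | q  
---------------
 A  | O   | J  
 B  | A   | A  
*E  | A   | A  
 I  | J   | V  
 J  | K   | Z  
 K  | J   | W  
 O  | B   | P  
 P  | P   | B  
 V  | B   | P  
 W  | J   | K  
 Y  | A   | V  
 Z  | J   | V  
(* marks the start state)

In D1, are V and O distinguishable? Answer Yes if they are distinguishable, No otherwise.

Reachable states from the start: {A,B,E,J,K,O,P,V,W,Z}. Unreachable: {I,Y} — drop them.
P0 = {J} | {A,B,E,K,O,P,V,W,Z}.
Refine {A,B,E,K,O,P,V,W,Z} on symbol p: members go to different blocks, giving {A,B,E,O,P,V} and {K,W,Z}.
On input q, block {A,B,E,O,P,V} splits into {B,E,O,P,V} and {A}.
Refine {B,E,O,P,V} on symbol p: members go to different blocks, giving {O,P,V} and {B,E}.
Split {O,P,V} by δ(·,p) → {O,V} and {P}.
Split {K,W,Z} by δ(·,q) → {K,W} and {Z}.
Stable partition: {J} | {O,V} | {K,W} | {A} | {B,E} | {P} | {Z} — 7 equivalence classes.
V and O lie in the same block of the stable partition, so they are equivalent — no string distinguishes them.

No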